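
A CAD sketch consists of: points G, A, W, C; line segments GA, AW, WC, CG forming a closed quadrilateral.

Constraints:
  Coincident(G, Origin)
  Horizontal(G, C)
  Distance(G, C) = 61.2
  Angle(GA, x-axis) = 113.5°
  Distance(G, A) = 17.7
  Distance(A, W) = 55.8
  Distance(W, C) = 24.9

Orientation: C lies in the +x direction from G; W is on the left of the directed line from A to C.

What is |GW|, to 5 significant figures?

53.019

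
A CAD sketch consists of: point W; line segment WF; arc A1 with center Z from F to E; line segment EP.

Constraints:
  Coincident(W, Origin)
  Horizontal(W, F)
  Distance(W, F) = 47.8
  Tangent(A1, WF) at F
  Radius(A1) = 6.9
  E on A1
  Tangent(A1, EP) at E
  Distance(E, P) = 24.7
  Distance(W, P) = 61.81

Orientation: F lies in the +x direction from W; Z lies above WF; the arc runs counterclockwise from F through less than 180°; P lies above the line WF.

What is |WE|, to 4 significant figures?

55.18

Checks: |ZE| = 6.900 ✓; ∠(ZE, EP) = 90.00° ✓; |EP| = 24.70 ✓; |WP| = 61.81 ✓.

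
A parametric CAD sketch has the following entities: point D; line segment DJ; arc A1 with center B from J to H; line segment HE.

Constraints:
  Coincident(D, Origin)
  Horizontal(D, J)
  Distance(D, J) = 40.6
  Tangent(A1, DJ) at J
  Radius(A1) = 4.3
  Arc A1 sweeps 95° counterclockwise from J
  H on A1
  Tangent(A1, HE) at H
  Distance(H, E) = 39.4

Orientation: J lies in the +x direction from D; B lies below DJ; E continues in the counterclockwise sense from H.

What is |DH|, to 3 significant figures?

36.6

The tangent condition forces BJ to be normal to DJ, so B = J + (0, -4.3) = (40.6, -4.30). On A1, J sits at bearing 90° from B; a 95° counterclockwise sweep puts H at bearing 185°, so H = B + 4.3·(cos 185°, sin 185°) = (36.3, -4.67). Then |DH| = |H − D| = 36.6.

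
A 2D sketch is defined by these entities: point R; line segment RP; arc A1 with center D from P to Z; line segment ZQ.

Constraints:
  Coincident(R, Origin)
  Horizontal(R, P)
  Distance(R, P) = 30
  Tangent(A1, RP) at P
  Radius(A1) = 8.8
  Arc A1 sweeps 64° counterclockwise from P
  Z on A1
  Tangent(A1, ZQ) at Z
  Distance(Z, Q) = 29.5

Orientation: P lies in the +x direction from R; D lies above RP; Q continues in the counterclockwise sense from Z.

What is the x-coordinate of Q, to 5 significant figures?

50.841

R is at the origin; R and P share the same y with |RP| = 30.0 and P on the +x side, so P = (30.000, 0.0000). Since A1 is tangent to RP there, DP ⟂ RP, so D = P + (0, 8.8) = (30.000, 8.8000). On A1, P sits at bearing -90° from D; a 64° counterclockwise sweep puts Z at bearing -26°, so Z = D + 8.8·(cos -26°, sin -26°) = (37.909, 4.9423). A1 meets ZQ tangentially, so DZ is at right angles to ZQ, so ZQ runs along (−sin -26°, cos -26°); with |ZQ| = 29.5, Q = (50.841, 31.457). So Q.x = 50.841.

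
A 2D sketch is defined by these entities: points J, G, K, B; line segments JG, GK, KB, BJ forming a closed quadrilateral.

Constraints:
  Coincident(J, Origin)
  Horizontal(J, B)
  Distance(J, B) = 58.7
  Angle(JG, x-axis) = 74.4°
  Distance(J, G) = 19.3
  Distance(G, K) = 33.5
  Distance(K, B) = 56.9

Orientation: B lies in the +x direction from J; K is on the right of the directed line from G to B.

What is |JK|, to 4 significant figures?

15.35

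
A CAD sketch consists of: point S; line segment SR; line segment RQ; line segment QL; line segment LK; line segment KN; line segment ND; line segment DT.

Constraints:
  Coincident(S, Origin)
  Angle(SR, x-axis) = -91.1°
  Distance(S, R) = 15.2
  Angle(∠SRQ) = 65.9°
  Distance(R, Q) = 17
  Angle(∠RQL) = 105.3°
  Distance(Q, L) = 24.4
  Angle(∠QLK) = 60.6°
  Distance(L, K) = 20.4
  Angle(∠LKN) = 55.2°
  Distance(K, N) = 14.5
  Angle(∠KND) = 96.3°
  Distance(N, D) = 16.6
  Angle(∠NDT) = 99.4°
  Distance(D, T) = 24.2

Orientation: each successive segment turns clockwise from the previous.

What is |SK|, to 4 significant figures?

5.340

S is at the origin; SR runs at -91.1° with length 15.2, so R = (-0.2918, -15.20). ∠SRQ = 65.9° gives RQ at 154.8° from the x-axis; with |RQ| = 17.0, Q = (-15.67, -7.959). ∠RQL = 105.3° gives QL at 80.10° from the x-axis; with |QL| = 24.4, L = (-11.48, 16.08). ∠QLK = 60.6° gives LK at -39.30° from the x-axis; with |LK| = 20.4, K = (4.308, 3.157). Then |SK| = |K − S| = 5.340.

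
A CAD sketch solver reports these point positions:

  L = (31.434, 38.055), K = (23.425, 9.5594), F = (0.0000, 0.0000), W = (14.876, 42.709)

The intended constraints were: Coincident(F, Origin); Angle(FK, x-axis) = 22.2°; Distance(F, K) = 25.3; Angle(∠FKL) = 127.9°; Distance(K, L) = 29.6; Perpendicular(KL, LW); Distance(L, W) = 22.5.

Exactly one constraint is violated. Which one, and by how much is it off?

Distance(L, W) = 22.5 — off by 5.30.

F = (0.00, 0.00) ✓; FK at 22.20° ✓; |FK| = 25.30 ✓; ∠FKL = 127.9° ✓; |KL| = 29.60 ✓; ∠(KL, LW) = 90.00° ✓; |LW| = 17.20 ✗.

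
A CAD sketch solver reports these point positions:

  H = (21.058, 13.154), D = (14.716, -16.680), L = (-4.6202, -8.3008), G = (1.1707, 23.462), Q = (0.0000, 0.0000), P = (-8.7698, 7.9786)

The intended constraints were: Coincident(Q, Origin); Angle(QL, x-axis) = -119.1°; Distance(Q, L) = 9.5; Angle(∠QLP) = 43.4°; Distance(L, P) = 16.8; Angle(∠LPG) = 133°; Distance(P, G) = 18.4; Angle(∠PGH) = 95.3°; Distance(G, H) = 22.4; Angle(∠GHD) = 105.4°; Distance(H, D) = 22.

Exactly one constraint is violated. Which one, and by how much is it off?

Distance(H, D) = 22 — off by 8.50.

Q = (0.00, 0.00) ✓; QL at -119.1° ✓; |QL| = 9.500 ✓; ∠QLP = 43.40° ✓; |LP| = 16.80 ✓; ∠LPG = 133.0° ✓; |PG| = 18.40 ✓; ∠PGH = 95.30° ✓; |GH| = 22.40 ✓; ∠GHD = 105.4° ✓; |HD| = 30.50 ✗.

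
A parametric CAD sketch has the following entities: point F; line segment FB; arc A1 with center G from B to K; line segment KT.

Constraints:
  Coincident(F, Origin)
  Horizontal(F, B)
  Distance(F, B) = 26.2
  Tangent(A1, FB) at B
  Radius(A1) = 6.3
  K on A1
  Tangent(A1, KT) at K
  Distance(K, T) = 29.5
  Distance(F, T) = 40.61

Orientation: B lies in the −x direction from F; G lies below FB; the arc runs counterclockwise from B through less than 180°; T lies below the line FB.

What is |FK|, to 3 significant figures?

33.1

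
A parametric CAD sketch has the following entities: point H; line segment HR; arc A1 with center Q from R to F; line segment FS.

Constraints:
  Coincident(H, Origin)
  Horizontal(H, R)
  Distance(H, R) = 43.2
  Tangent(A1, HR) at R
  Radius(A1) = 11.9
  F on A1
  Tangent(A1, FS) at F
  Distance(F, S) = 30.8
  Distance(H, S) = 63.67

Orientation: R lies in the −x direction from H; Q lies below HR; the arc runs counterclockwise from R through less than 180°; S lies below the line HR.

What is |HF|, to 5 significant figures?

56.702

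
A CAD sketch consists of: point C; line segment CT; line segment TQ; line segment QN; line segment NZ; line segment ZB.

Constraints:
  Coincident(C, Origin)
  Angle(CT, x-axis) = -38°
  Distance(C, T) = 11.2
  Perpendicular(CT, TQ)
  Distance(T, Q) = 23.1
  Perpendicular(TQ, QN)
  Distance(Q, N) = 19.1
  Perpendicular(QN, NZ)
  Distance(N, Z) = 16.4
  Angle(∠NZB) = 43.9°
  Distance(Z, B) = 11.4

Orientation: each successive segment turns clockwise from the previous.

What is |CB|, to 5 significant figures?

14.914

QN is perpendicular to NZ, so NZ runs at 52.000°; with |NZ| = 16.4, Z = (-10.350, -0.41595). ∠NZB = 43.9° gives ZB at -84.100° from the x-axis; with |ZB| = 11.4, B = (-9.1784, -11.756). Then |CB| = |B − C| = 14.914.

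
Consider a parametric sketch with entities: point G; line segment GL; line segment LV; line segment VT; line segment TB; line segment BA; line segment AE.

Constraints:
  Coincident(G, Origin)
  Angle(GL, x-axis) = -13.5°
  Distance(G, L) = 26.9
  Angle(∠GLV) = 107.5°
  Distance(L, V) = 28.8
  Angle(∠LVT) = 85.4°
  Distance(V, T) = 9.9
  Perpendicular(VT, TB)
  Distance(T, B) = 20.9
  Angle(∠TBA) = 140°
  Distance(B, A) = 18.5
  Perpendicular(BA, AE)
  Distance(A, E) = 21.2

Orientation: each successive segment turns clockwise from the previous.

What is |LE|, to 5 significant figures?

21.787

∠TBA = 140.0° gives BA at 49.400° from the x-axis; with |BA| = 18.5, A = (30.524, 0.039519). BA is perpendicular to AE, so AE runs at -40.600°; with |AE| = 21.2, E = (46.621, -13.757). Then |LE| = |E − L| = 21.787.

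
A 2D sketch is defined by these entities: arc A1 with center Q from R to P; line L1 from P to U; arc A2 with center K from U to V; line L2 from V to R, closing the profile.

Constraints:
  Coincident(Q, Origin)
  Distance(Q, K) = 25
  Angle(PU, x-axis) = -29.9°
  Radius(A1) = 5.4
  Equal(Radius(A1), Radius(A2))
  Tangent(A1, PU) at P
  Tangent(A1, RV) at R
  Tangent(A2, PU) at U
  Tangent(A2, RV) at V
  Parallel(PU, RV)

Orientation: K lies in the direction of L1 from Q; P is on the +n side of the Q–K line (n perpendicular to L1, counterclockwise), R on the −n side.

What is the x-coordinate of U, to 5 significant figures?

24.364

Tangency of A1 to both parallel lines with radius 5.4 puts P and R at Q ± 5.4·n: P = (2.6918, 4.6812), R = (-2.6918, -4.6812). Equal radii place U and V the same way about K: U = K + 5.4·n = (24.364, -7.7810), V = K − 5.4·n = (18.981, -17.143). So U.x = 24.364.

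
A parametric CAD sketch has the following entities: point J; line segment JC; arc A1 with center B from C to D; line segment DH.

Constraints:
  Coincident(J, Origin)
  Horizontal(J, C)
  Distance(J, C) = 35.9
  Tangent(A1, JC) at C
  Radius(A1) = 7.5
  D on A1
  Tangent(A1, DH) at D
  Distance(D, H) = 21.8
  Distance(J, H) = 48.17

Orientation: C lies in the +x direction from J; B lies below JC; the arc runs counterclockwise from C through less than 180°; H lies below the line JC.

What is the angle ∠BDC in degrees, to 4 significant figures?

33.80°

Checks: J.y = 0.00, C.y = 0.00 ✓; |JC| = 35.90 ✓; |BD| = 7.500 ✓; ∠(BD, DH) = 90.00° ✓; |DH| = 21.80 ✓; |JH| = 48.17 ✓.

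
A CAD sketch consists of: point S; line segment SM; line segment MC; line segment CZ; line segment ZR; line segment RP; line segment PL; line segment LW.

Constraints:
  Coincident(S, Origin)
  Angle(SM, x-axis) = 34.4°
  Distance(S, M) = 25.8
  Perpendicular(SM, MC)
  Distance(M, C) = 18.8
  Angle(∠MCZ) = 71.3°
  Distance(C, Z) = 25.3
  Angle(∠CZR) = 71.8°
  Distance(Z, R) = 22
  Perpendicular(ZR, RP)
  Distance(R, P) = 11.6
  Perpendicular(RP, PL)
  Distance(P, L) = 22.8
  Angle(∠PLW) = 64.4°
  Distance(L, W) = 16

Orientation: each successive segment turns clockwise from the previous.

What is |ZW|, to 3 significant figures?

6.74

S is at the origin; SM runs at 34.4° with length 25.8, so M = (21.3, 14.6). SM is perpendicular to MC, so MC runs at -55.6°; with |MC| = 18.8, C = (31.9, -0.936). ∠MCZ = 71.3° gives CZ at -164° from the x-axis; with |CZ| = 25.3, Z = (7.55, -7.78). ∠CZR = 71.8° gives ZR at 87.5° from the x-axis; with |ZR| = 22.0, R = (8.51, 14.2). ZR ⟂ RP, so RP runs at -2.50°; with |RP| = 11.6, P = (20.1, 13.7). The perpendicularity gives PL at right angles to RP, so PL runs at -92.5°; with |PL| = 22.8, L = (19.1, -9.09). ∠PLW = 64.4° gives LW at 152° from the x-axis; with |LW| = 16.0, W = (4.99, -1.55). Then |ZW| = |W − Z| = 6.74.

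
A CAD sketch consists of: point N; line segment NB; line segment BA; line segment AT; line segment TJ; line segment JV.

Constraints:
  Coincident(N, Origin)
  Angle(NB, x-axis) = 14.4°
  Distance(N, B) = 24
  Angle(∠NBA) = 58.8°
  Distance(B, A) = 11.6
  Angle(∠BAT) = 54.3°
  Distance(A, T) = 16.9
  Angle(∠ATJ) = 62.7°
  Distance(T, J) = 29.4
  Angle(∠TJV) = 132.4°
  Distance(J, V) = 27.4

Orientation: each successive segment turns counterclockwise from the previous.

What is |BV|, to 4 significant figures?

38.17

∠ATJ = 62.7° gives TJ at 18.60° from the x-axis; with |TJ| = 29.4, J = (40.27, 6.757). ∠TJV = 132.4° gives JV at 66.20° from the x-axis; with |JV| = 27.4, V = (51.32, 31.83). Then |BV| = |V − B| = 38.17.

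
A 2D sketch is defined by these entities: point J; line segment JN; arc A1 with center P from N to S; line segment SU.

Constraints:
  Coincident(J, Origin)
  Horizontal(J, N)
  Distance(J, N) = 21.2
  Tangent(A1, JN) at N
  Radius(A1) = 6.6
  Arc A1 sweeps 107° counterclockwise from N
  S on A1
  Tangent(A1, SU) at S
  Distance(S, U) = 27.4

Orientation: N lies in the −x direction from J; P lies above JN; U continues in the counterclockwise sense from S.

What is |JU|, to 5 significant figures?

41.602

J is at the origin; J and N share the same y with |JN| = 21.2 and N on the −x side, so N = (-21.200, 0.0000). The tangent condition forces PN to be normal to JN, so P = N + (0, 6.6) = (-21.200, 6.6000). On A1, N sits at bearing -90° from P; a 107° counterclockwise sweep puts S at bearing 17°, so S = P + 6.6·(cos 17°, sin 17°) = (-14.888, 8.5297). Since A1 is tangent to SU there, PS ⟂ SU, so SU runs along (−sin 17°, cos 17°); with |SU| = 27.4, U = (-22.899, 34.732). Then |JU| = |U − J| = 41.602.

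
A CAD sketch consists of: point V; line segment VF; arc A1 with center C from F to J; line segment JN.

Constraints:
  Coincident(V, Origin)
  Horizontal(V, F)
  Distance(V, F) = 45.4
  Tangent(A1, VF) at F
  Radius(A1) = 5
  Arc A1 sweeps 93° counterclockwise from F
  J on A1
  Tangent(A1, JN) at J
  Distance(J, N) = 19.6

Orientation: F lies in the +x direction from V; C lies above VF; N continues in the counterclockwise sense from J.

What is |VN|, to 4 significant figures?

55.26

V is at the origin; V and F share the same y with |VF| = 45.4 and F on the +x side, so F = (45.40, 0.000). A1 meets VF tangentially, so CF is at right angles to VF, so C = F + (0, 5) = (45.40, 5.000). On A1, F sits at bearing -90° from C; a 93° counterclockwise sweep puts J at bearing 3°, so J = C + 5.0·(cos 3°, sin 3°) = (50.39, 5.262). A1 meets JN tangentially, so CJ is at right angles to JN, so JN runs along (−sin 3°, cos 3°); with |JN| = 19.6, N = (49.37, 24.83). Then |VN| = |N − V| = 55.26.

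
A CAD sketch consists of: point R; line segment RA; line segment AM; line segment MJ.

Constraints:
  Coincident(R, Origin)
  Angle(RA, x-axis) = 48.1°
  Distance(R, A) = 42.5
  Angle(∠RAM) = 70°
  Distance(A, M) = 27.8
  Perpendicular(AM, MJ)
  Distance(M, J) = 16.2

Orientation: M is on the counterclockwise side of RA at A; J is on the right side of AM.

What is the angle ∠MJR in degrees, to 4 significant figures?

13.29°

∠RAM = 70.0°, so AM runs at 48.1° + (180° − 70.0°) = 158.1° from the x-axis; with |AM| = 27.8, M = A + 27.8·(cos 158.1°, sin 158.1°) = (2.589, 42.00). The perpendicularity gives MJ at right angles to AM; with |MJ| = 16.2 on the right of AM, J = M + 16.2·(0.3730, 0.9278) = (8.631, 57.03). Then cos ∠MJR = JM·JR / (|JM||JR|), giving 13.29°.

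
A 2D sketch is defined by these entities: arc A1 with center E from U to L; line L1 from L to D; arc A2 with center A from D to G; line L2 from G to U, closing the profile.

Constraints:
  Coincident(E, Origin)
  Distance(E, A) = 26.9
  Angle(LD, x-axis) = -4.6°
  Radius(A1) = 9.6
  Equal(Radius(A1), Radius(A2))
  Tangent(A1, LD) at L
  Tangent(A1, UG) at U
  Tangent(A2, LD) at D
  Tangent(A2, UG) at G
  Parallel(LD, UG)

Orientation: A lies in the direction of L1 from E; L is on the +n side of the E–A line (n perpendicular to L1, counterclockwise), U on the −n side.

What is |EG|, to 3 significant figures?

28.6

The slot axis is L1's direction at -4.6°, so u = (cos -4.6°, sin -4.6°) = (0.997, -0.0802) and n = (−sin -4.6°, cos -4.6°) = (0.0802, 0.997). E is at the origin and A lies 26.9 along u from E, so A = 26.9·u = (26.8, -2.16). Tangency of A1 to both parallel lines with radius 9.6 puts L and U at E ± 9.6·n: L = (0.770, 9.57), U = (-0.770, -9.57). Equal radii place D and G the same way about A: D = A + 9.6·n = (27.6, 7.41), G = A − 9.6·n = (26.0, -11.7). Then |EG| = |G − E| = 28.6.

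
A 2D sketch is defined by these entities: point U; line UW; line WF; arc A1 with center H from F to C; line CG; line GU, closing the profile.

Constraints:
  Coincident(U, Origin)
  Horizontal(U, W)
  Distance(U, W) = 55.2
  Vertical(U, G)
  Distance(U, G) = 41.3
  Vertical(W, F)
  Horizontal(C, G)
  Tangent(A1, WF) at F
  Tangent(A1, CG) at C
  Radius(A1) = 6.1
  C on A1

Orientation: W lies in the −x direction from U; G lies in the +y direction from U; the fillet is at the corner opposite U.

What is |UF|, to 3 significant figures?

65.5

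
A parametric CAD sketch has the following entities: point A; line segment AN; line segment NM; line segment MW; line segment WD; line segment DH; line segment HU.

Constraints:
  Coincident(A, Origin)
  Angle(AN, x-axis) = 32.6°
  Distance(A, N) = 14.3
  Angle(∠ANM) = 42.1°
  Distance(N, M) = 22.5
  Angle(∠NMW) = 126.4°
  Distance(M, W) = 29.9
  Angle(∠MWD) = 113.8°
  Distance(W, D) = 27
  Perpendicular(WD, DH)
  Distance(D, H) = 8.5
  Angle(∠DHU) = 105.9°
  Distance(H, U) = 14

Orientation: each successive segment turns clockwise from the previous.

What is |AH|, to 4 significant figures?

34.82

A is at the origin; AN runs at 32.6° with length 14.3, so N = (12.05, 7.704). ∠ANM = 42.1° gives NM at -105.3° from the x-axis; with |NM| = 22.5, M = (6.110, -14.00). ∠NMW = 126.4° gives MW at -158.9° from the x-axis; with |MW| = 29.9, W = (-21.79, -24.76). ∠MWD = 113.8° gives WD at 134.9° from the x-axis; with |WD| = 27.0, D = (-40.84, -5.637). The perpendicularity gives DH at right angles to WD, so DH runs at 44.90°; with |DH| = 8.5, H = (-34.82, 0.3631). Then |AH| = |H − A| = 34.82.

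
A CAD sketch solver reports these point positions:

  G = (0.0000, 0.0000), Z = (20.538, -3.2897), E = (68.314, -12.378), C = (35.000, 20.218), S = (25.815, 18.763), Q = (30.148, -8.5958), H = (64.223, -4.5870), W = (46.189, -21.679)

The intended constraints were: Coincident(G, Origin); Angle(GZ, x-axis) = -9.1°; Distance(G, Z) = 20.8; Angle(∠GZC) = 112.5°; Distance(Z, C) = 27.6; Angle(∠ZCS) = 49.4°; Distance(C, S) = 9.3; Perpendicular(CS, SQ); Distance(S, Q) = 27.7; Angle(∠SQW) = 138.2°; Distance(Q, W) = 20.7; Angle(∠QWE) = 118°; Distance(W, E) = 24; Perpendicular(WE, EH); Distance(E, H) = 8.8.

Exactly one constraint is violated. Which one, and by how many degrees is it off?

Perpendicular(WE, EH) — off by 4.90°.

G = (0.00, 0.00) ✓; GZ at -9.100° ✓; |GZ| = 20.80 ✓; ∠GZC = 112.5° ✓; |ZC| = 27.60 ✓; ∠ZCS = 49.40° ✓; |CS| = 9.300 ✓; ∠(CS, SQ) = 90.00° ✓; |SQ| = 27.70 ✓; ∠SQW = 138.2° ✓; |QW| = 20.70 ✓; ∠QWE = 118.0° ✓; |WE| = 24.00 ✓; ∠(WE, EH) = 94.90° ✗; |EH| = 8.800 ✓.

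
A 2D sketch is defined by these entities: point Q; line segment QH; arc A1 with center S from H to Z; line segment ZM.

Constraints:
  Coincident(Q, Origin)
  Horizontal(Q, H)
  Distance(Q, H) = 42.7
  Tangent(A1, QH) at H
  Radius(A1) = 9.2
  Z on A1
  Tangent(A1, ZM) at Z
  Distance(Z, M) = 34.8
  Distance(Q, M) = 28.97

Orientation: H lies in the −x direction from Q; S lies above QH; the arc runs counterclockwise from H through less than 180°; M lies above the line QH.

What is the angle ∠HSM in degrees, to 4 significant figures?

119.1°

Q is at the origin; QH is horizontal with |QH| = 42.7 and H on the −x side, so H = (-42.70, 0.000). A1 meets QH tangentially, so SH is at right angles to QH, so S = H + (0, 9.2) = (-42.70, 9.200). Since SZ ⟂ ZM (tangency), |SM| = √(9.2² + 34.8²) = 36.00 regardless of where Z sits on A1. So M lies on both circle(Q, 28.97) and circle(S, 36.00); the above-QH intersection is M = (-11.24, 26.70). Z is the foot of the tangent from M: Z = (-36.32, 2.570).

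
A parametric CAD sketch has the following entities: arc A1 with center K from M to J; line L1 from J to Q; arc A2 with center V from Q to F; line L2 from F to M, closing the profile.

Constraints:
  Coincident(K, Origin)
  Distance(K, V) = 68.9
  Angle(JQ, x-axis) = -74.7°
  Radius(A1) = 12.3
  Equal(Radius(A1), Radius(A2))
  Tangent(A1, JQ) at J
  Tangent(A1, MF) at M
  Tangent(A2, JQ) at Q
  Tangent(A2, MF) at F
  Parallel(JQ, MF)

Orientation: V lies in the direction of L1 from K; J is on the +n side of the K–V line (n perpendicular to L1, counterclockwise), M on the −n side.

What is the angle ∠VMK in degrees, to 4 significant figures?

79.88°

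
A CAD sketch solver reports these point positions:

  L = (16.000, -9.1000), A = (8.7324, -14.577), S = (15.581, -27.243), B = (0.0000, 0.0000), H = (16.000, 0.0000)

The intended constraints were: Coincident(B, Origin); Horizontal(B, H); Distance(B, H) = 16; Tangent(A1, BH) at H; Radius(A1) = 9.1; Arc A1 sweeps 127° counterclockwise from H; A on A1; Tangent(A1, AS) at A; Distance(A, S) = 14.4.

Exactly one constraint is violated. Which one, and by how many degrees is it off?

Tangent(A1, AS) at A — off by 8.60°.

B = (0.00, 0.00) ✓; B.y = 0.00, H.y = 0.00 ✓; |BH| = 16.00 ✓; ∠(LH, HB) = 90.00° ✓; |LH| = 9.100 ✓; bearing(L→A) − bearing(L→H) = 127.0° ✓; |LA| = 9.100 ✓; ∠(LA, AS) = 98.60° ✗; |AS| = 14.40 ✓.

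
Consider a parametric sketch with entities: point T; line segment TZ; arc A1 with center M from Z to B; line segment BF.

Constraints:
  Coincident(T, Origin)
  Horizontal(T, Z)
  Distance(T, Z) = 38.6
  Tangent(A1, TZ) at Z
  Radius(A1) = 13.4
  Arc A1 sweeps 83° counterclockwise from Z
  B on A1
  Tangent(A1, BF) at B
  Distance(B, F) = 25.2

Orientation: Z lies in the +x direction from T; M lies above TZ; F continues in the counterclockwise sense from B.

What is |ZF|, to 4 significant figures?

40.26

T is at the origin; T and Z share the same y with |TZ| = 38.6 and Z on the +x side, so Z = (38.60, 0.000). The tangent condition forces MZ to be normal to TZ, so M = Z + (0, 13.4) = (38.60, 13.40). On A1, Z sits at bearing -90° from M; an 83° counterclockwise sweep puts B at bearing -7°, so B = M + 13.4·(cos -7°, sin -7°) = (51.90, 11.77). Tangency of A1 to BF means the radius MB is perpendicular to BF, so BF runs along (−sin -7°, cos -7°); with |BF| = 25.2, F = (54.97, 36.78). Then |ZF| = |F − Z| = 40.26.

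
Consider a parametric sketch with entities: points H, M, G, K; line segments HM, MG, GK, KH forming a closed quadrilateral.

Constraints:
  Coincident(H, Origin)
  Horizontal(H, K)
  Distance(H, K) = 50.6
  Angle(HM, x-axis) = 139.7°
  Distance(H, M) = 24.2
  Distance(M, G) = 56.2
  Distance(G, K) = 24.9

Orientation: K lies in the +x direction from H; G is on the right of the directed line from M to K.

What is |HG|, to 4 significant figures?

32.53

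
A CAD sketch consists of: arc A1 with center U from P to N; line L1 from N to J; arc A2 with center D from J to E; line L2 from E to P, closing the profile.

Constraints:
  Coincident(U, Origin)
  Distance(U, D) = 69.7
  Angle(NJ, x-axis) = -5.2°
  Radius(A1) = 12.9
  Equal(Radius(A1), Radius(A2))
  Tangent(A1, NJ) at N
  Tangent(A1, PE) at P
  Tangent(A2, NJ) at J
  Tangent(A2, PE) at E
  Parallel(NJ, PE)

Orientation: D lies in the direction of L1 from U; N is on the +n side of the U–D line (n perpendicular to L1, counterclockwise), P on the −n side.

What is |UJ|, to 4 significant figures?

70.88

Tangency of A1 to both parallel lines with radius 12.9 puts N and P at U ± 12.9·n: N = (1.169, 12.85), P = (-1.169, -12.85). Equal radii place J and E the same way about D: J = D + 12.9·n = (70.58, 6.530), E = D − 12.9·n = (68.24, -19.16). Then |UJ| = |J − U| = 70.88.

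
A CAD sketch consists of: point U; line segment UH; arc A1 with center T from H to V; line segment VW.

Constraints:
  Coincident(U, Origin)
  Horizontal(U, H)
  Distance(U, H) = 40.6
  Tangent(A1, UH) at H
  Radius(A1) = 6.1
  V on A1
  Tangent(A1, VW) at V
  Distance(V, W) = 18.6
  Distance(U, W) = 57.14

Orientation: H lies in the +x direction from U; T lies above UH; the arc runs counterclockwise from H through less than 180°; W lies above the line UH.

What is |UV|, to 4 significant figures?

46.44

U is at the origin; U and H share the same y with |UH| = 40.6 and H on the +x side, so H = (40.60, 0.000). Tangency of A1 to UH means the radius TH is perpendicular to UH, so T = H + (0, 6.1) = (40.60, 6.100). Since TV ⟂ VW (tangency), |TW| = √(6.1² + 18.6²) = 19.57 regardless of where V sits on A1. So W lies on both circle(U, 57.14) and circle(T, 19.57); the above-UH intersection is W = (53.06, 21.19). V is the foot of the tangent from W: V = (46.28, 3.875).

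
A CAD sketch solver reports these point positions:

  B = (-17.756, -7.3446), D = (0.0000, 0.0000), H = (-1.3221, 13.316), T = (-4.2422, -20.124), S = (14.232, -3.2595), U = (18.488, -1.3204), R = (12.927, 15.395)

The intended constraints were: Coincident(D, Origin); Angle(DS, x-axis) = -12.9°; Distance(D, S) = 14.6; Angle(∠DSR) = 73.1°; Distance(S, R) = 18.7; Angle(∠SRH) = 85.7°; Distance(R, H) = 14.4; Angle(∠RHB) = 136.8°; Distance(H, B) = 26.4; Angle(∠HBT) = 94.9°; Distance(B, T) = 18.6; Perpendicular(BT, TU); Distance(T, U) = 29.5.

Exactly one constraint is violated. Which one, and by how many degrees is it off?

Perpendicular(BT, TU) — off by 7.00°.

D = (0.00, 0.00) ✓; DS at -12.90° ✓; |DS| = 14.60 ✓; ∠DSR = 73.10° ✓; |SR| = 18.70 ✓; ∠SRH = 85.70° ✓; |RH| = 14.40 ✓; ∠RHB = 136.8° ✓; |HB| = 26.40 ✓; ∠HBT = 94.90° ✓; |BT| = 18.60 ✓; ∠(BT, TU) = 83.00° ✗; |TU| = 29.50 ✓.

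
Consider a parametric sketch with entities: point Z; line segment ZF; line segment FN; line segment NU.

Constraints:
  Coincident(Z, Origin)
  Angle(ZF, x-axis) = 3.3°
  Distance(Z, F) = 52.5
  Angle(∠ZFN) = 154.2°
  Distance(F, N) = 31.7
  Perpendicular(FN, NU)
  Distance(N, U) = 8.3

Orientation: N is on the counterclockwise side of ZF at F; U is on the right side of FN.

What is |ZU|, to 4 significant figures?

84.89

Z is at the origin; ZF runs at 3.3° with length 52.5, so F = 52.5·(cos 3.3°, sin 3.3°) = (52.41, 3.022). ∠ZFN = 154.2°, so FN runs at 3.3° + (180° − 154.2°) = 29.10° from the x-axis; with |FN| = 31.7, N = F + 31.7·(cos 29.10°, sin 29.10°) = (80.11, 18.44). FN is perpendicular to NU; with |NU| = 8.3 on the right of FN, U = N + 8.3·(0.4863, -0.8738) = (84.15, 11.19). Then |ZU| = |U − Z| = 84.89.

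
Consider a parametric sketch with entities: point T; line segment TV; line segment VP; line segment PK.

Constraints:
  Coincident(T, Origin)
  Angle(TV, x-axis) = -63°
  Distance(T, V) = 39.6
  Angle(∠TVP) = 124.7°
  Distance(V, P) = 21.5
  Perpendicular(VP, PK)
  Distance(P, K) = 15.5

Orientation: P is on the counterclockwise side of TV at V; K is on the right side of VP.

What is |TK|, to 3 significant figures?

65.2

∠TVP = 124.7°, so VP runs at -63.0° + (180° − 124.7°) = -7.70° from the x-axis; with |VP| = 21.5, P = V + 21.5·(cos -7.70°, sin -7.70°) = (39.3, -38.2). The perpendicularity gives PK at right angles to VP; with |PK| = 15.5 on the right of VP, K = P + 15.5·(-0.134, -0.991) = (37.2, -53.5). Then |TK| = |K − T| = 65.2.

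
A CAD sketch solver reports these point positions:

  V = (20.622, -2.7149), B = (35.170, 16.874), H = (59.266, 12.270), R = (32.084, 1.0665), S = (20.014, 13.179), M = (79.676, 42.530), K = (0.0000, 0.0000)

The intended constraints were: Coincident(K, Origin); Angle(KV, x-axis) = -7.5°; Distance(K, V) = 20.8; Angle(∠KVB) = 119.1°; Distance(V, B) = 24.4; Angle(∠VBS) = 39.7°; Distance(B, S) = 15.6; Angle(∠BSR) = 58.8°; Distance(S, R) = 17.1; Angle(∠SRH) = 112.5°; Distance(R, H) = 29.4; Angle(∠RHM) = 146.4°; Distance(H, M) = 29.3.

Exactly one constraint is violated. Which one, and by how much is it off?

Distance(H, M) = 29.3 — off by 7.20.

K = (0.00, 0.00) ✓; KV at -7.500° ✓; |KV| = 20.80 ✓; ∠KVB = 119.1° ✓; |VB| = 24.40 ✓; ∠VBS = 39.70° ✓; |BS| = 15.60 ✓; ∠BSR = 58.80° ✓; |SR| = 17.10 ✓; ∠SRH = 112.5° ✓; |RH| = 29.40 ✓; ∠RHM = 146.4° ✓; |HM| = 36.50 ✗.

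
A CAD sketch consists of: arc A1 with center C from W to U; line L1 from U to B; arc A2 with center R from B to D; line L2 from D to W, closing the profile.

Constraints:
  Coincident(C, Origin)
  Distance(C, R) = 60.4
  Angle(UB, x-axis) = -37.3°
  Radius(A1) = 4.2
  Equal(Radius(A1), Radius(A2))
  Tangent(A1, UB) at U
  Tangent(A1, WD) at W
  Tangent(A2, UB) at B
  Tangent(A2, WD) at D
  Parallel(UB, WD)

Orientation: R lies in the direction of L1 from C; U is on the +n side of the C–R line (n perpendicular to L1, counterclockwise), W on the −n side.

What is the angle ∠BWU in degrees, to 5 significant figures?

82.082°

The slot axis is L1's direction at -37.3°, so u = (cos -37.3°, sin -37.3°) = (0.79547, -0.60599) and n = (−sin -37.3°, cos -37.3°) = (0.60599, 0.79547). C is at the origin and R lies 60.4 along u from C, so R = 60.4·u = (48.047, -36.602). Tangency of A1 to both parallel lines with radius 4.2 puts U and W at C ± 4.2·n: U = (2.5452, 3.3410), W = (-2.5452, -3.3410). Equal radii place B and D the same way about R: B = R + 4.2·n = (50.592, -33.261), D = R − 4.2·n = (45.501, -39.943). Then cos ∠BWU = WB·WU / (|WB||WU|), giving 82.082°.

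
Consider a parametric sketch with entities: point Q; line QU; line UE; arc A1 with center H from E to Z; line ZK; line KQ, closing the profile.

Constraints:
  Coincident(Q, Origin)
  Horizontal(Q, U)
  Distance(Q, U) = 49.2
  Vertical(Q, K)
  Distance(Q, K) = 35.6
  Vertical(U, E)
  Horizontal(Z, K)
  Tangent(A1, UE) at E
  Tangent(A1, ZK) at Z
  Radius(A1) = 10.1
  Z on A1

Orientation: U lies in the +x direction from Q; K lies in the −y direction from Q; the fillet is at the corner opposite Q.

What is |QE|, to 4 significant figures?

55.42

Q is at the origin; QU is horizontal with |QU| = 49.2 and U on the +x side, so U = (49.20, 0.000). QK is vertical with |QK| = 35.6 and K on the −y side, so K = (0.000, -35.60). The virtual corner opposite Q is at (49.20, -35.60). Tangency of A1 to UE means the radius HE is perpendicular to UE and tangency of A1 to ZK means the radius HZ is perpendicular to ZK, with radius 10.1, so the center H sits 10.1 in from both sides at H = (39.10, -25.50). That places the tangent points at E = (49.20, -25.50) on UE and Z = (39.10, -35.60) on ZK. Then |QE| = |E − Q| = 55.42.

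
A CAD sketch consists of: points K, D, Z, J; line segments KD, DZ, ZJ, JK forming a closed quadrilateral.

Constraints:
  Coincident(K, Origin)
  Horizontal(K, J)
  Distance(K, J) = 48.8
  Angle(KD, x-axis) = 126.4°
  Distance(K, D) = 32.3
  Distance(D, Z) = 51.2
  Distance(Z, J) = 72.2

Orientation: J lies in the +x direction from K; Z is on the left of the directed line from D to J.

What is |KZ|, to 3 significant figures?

65.7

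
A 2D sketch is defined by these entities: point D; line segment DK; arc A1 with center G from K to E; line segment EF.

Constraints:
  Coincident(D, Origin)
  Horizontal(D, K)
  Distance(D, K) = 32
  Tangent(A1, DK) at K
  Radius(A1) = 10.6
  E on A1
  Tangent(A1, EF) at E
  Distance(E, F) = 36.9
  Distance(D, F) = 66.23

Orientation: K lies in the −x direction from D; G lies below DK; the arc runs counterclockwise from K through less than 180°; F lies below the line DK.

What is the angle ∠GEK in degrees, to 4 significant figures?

49.49°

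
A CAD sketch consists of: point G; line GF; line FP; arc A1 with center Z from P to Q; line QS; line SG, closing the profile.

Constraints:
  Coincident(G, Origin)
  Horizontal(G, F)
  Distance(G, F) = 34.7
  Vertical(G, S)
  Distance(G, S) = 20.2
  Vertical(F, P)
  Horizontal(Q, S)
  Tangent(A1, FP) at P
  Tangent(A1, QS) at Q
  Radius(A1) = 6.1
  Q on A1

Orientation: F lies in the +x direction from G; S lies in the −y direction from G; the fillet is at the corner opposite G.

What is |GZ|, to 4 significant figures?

31.89

G is at the origin; GF is horizontal with |GF| = 34.7 and F on the +x side, so F = (34.70, 0.000). GS is vertical with |GS| = 20.2 and S on the −y side, so S = (0.000, -20.20). The virtual corner opposite G is at (34.70, -20.20). Tangency of A1 to FP means the radius ZP is perpendicular to FP and since A1 is tangent to QS there, ZQ ⟂ QS, with radius 6.1, so the center Z sits 6.1 in from both sides at Z = (28.60, -14.10). Then |GZ| = |Z − G| = 31.89.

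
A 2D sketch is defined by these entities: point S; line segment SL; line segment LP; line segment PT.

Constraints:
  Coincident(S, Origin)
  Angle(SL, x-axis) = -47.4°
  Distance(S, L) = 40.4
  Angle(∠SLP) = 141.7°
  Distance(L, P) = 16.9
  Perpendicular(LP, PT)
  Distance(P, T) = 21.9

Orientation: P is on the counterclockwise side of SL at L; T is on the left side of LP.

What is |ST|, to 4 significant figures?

48.71

∠SLP = 141.7°, so LP runs at -47.4° + (180° − 141.7°) = -9.100° from the x-axis; with |LP| = 16.9, P = L + 16.9·(cos -9.100°, sin -9.100°) = (44.03, -32.41). The perpendicularity gives PT at right angles to LP; with |PT| = 21.9 on the left of LP, T = P + 21.9·(0.1582, 0.9874) = (47.50, -10.79). Then |ST| = |T − S| = 48.71.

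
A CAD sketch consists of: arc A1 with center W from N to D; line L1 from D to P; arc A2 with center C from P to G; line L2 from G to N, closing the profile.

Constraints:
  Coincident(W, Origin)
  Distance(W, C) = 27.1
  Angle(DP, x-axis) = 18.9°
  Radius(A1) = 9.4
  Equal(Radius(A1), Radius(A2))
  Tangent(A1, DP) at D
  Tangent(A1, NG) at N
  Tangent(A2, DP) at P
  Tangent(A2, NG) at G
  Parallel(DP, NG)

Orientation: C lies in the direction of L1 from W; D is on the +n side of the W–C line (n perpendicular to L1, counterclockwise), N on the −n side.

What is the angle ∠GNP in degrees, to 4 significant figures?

34.75°

The slot axis is L1's direction at 18.9°, so u = (cos 18.9°, sin 18.9°) = (0.9461, 0.3239) and n = (−sin 18.9°, cos 18.9°) = (-0.3239, 0.9461). W is at the origin and C lies 27.1 along u from W, so C = 27.1·u = (25.64, 8.778). Tangency of A1 to both parallel lines with radius 9.4 puts D and N at W ± 9.4·n: D = (-3.045, 8.893), N = (3.045, -8.893). Equal radii place P and G the same way about C: P = C + 9.4·n = (22.59, 17.67), G = C − 9.4·n = (28.68, -0.1150). Then cos ∠GNP = NG·NP / (|NG||NP|), giving 34.75°.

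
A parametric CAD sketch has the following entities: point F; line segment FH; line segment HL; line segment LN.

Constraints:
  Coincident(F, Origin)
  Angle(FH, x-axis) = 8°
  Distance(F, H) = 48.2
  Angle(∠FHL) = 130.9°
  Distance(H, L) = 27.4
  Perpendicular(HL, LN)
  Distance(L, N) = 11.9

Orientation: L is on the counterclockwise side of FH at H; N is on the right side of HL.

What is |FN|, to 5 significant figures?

76.237

F is at the origin; FH runs at 8.0° with length 48.2, so H = 48.2·(cos 8.0°, sin 8.0°) = (47.731, 6.7081). ∠FHL = 130.9°, so HL runs at 8.0° + (180° − 130.9°) = 57.100° from the x-axis; with |HL| = 27.4, L = H + 27.4·(cos 57.100°, sin 57.100°) = (62.614, 29.714). The perpendicularity gives LN at right angles to HL; with |LN| = 11.9 on the right of HL, N = L + 11.9·(0.83962, -0.54317) = (72.605, 23.250). Then |FN| = |N − F| = 76.237.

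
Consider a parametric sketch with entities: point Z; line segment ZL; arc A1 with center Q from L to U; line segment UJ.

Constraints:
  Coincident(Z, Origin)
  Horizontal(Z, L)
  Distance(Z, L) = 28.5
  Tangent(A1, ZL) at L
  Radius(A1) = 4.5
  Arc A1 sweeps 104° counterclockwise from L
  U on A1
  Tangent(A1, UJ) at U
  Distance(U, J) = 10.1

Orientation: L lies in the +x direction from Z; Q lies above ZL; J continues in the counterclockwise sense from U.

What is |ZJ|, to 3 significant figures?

34.1

Z is at the origin; Z and L share the same y with |ZL| = 28.5 and L on the +x side, so L = (28.5, 0.00). Since A1 is tangent to ZL there, QL ⟂ ZL, so Q = L + (0, 4.5) = (28.5, 4.50). On A1, L sits at bearing -90° from Q; a 104° counterclockwise sweep puts U at bearing 14°, so U = Q + 4.5·(cos 14°, sin 14°) = (32.9, 5.59). A1 meets UJ tangentially, so QU is at right angles to UJ, so UJ runs along (−sin 14°, cos 14°); with |UJ| = 10.1, J = (30.4, 15.4). Then |ZJ| = |J − Z| = 34.1.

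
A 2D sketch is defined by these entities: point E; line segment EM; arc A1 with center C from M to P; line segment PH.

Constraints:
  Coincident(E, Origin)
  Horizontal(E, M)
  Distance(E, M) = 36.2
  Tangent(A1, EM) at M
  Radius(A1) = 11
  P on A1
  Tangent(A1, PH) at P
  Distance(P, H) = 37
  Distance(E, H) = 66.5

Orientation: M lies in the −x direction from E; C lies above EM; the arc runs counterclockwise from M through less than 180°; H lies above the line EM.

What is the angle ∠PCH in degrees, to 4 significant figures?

73.44°

Checks: E.y = 0.00, M.y = 0.00 ✓; |CP| = 11.00 ✓; ∠(CP, PH) = 90.00° ✓; |PH| = 37.00 ✓; |EH| = 66.50 ✓.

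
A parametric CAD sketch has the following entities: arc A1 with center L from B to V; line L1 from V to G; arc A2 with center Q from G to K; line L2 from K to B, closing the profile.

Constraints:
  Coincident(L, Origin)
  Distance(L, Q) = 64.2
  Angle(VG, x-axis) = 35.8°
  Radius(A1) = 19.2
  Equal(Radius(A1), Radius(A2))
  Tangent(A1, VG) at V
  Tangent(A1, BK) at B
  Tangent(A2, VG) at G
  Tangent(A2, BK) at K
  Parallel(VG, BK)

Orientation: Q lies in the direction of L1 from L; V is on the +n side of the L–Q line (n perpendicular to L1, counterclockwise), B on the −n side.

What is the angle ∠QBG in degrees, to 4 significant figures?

14.23°

The slot axis is L1's direction at 35.8°, so u = (cos 35.8°, sin 35.8°) = (0.8111, 0.5850) and n = (−sin 35.8°, cos 35.8°) = (-0.5850, 0.8111). L is at the origin and Q lies 64.2 along u from L, so Q = 64.2·u = (52.07, 37.55). Tangency of A1 to both parallel lines with radius 19.2 puts V and B at L ± 19.2·n: V = (-11.23, 15.57), B = (11.23, -15.57). Equal radii place G and K the same way about Q: G = Q + 19.2·n = (40.84, 53.13), K = Q − 19.2·n = (63.30, 21.98). Then cos ∠QBG = BQ·BG / (|BQ||BG|), giving 14.23°.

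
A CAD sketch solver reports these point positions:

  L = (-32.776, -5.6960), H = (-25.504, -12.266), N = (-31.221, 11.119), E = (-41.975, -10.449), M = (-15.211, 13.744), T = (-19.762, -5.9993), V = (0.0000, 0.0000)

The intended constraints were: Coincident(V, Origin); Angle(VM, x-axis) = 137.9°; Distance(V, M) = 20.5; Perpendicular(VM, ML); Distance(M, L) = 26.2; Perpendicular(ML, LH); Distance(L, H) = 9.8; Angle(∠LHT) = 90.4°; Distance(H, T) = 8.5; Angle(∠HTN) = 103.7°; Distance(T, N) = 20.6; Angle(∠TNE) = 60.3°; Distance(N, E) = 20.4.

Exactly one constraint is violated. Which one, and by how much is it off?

Distance(N, E) = 20.4 — off by 3.70.

V = (0.00, 0.00) ✓; VM at 137.9° ✓; |VM| = 20.50 ✓; ∠(VM, ML) = 90.00° ✓; |ML| = 26.20 ✓; ∠(ML, LH) = 90.00° ✓; |LH| = 9.800 ✓; ∠LHT = 90.40° ✓; |HT| = 8.500 ✓; ∠HTN = 103.7° ✓; |TN| = 20.60 ✓; ∠TNE = 60.30° ✓; |NE| = 24.10 ✗.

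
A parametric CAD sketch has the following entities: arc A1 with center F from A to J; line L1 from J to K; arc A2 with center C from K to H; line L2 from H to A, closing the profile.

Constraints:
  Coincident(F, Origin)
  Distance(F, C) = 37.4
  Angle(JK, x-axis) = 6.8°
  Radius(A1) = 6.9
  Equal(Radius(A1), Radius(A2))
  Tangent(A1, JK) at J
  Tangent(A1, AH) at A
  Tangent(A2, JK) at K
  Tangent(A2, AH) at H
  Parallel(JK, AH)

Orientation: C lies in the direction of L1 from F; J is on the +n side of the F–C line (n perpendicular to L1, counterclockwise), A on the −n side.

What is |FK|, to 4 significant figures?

38.03

Tangency of A1 to both parallel lines with radius 6.9 puts J and A at F ± 6.9·n: J = (-0.8170, 6.851), A = (0.8170, -6.851). Equal radii place K and H the same way about C: K = C + 6.9·n = (36.32, 11.28), H = C − 6.9·n = (37.95, -2.423). Then |FK| = |K − F| = 38.03.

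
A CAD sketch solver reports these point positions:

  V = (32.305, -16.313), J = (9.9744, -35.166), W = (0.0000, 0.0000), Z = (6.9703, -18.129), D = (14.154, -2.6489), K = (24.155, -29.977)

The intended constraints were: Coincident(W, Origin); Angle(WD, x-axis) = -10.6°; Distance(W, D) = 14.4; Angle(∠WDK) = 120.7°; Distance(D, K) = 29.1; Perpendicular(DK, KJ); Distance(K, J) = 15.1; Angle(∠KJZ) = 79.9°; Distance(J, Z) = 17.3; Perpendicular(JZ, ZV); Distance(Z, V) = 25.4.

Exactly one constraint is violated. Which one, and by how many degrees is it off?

Perpendicular(JZ, ZV) — off by 5.90°.

W = (0.00, 0.00) ✓; WD at -10.60° ✓; |WD| = 14.40 ✓; ∠WDK = 120.7° ✓; |DK| = 29.10 ✓; ∠(DK, KJ) = 90.00° ✓; |KJ| = 15.10 ✓; ∠KJZ = 79.90° ✓; |JZ| = 17.30 ✓; ∠(JZ, ZV) = 95.90° ✗; |ZV| = 25.40 ✓.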